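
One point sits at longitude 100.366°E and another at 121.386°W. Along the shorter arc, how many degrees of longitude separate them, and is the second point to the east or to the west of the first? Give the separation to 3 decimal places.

138.248° east

Raw difference: -121.386 − 100.366 = -221.752°.
Normalise into (−180°, 180°]: -221.752° + 360° = 138.248°.
Positive ⇒ the second point lies to the east; separation 138.248°.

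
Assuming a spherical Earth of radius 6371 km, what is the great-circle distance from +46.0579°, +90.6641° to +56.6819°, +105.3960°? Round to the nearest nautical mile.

840 nmi

Δλ = 105.3960 − 90.6641 = 14.7319°.
Δφ = 56.6819 − 46.0579 = 10.6240°.
a = sin²(Δφ/2) + cos φ₁ · cos φ₂ · sin²(Δλ/2) = 0.014836.
c = 2·atan2(√a, √(1−a)) = 0.24421 rad → d = 6371·c ≈ 1555.88 km ≈ 840.11 nmi.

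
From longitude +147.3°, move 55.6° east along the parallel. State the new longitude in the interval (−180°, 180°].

-157.1°

Start at +147.3°; shift +55.6° → +202.9°.
+202.9° lies outside (−180°, 180°]; subtract 360° → -157.1°.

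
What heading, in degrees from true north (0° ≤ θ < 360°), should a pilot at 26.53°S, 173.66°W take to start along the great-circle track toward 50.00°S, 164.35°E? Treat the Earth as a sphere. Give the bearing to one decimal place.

209.9°

Δλ = 164.35 − -173.66 = 338.01°; wrapped into (−180°, 180°]: -21.99°.
θ = atan2( sin Δλ · cos φ₂ , cos φ₁ · sin φ₂ − sin φ₁ · cos φ₂ · cos Δλ )
  = atan2(-0.24069, -0.41916) = -150.135° → normalised to [0°, 360°): 209.865°.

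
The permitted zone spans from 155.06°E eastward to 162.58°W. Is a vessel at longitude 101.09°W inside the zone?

Band width going east from +155.06° to -162.58°: ((-162.58 − 155.06) mod 360) = 42.36°.
Offset of -101.09° east of the west edge: ((-101.09 − 155.06) mod 360) = 103.85°.
103.85° > 42.36° ⇒ outside.

No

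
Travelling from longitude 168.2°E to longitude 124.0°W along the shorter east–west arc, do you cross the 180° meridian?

Naïve |-124.0 − 168.2| = 292.2° > 180°, so the shorter arc goes the other way round — across 180°.
Signed shortest Δλ = ((-124.0 − 168.2 + 180) mod 360) − 180 = 67.8°.
Going east by 67.8° from +168.2° passes through 180° before reaching -124.0°.

Yes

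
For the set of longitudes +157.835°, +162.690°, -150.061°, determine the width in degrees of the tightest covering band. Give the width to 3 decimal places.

Sort the longitudes: -150.061°, +157.835°, +162.690°.
Eastward gaps between consecutive values (wrapping around): 307.896°, 4.855°, 47.249°.
Largest gap = 307.896° ⇒ minimal covering band is its complement: 360° − 307.896° = 52.104°.
Band runs from +157.835° eastward to -150.061°, crossing the antimeridian.

52.104°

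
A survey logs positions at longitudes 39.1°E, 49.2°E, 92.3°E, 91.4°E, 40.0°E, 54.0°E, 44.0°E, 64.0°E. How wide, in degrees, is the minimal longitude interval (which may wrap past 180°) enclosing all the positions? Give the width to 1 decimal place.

53.2°

Sort the longitudes: +39.1°, +40.0°, +44.0°, +49.2°, +54.0°, +64.0°, +91.4°, +92.3°.
Eastward gaps between consecutive values (wrapping around): 0.9°, 4.0°, 5.2°, 4.8°, 10.0°, 27.4°, 0.9°, 306.8°.
Largest gap = 306.8° ⇒ minimal covering band is its complement: 360° − 306.8° = 53.2°.
Band runs from +39.1° eastward to +92.3°.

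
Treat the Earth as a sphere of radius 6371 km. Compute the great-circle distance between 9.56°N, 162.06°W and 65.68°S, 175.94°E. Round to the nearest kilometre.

Δλ = 175.94 − -162.06 = 338.00°; wrapped into (−180°, 180°]: -22.00°.
Δφ = -65.68 − 9.56 = -75.24°.
a = sin²(Δφ/2) + cos φ₁ · cos φ₂ · sin²(Δλ/2) = 0.387400.
c = 2·atan2(√a, √(1−a)) = 1.34365 rad → d = 6371·c ≈ 8560.39 km.

8560 km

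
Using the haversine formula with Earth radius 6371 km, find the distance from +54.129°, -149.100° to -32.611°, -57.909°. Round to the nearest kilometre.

12960 km

Δλ = -57.909 − -149.100 = 91.191°.
Δφ = -32.611 − 54.129 = -86.740°.
a = sin²(Δφ/2) + cos φ₁ · cos φ₂ · sin²(Δλ/2) = 0.723489.
c = 2·atan2(√a, √(1−a)) = 2.03418 rad → d = 6371·c ≈ 12959.76 km.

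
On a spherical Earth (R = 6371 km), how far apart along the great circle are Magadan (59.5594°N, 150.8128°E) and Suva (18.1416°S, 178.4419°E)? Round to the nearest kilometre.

Δλ = 178.4419 − 150.8128 = 27.6291°.
Δφ = -18.1416 − 59.5594 = -77.7010°.
a = sin²(Δφ/2) + cos φ₁ · cos φ₂ · sin²(Δλ/2) = 0.420944.
c = 2·atan2(√a, √(1−a)) = 1.41202 rad → d = 6371·c ≈ 8995.97 km.

8996 km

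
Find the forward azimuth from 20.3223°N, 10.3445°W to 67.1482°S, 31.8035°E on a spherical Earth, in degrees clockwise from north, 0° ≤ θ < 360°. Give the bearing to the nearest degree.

165°

Δλ = 31.8035 − -10.3445 = 42.1480°.
θ = atan2( sin Δλ · cos φ₂ , cos φ₁ · sin φ₂ − sin φ₁ · cos φ₂ · cos Δλ )
  = atan2(0.26060, -0.96415) = 164.875° → normalised to [0°, 360°): 164.875°.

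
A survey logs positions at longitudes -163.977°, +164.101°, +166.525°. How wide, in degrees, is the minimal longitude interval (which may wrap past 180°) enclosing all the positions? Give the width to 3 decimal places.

31.922°

Sort the longitudes: -163.977°, +164.101°, +166.525°.
Eastward gaps between consecutive values (wrapping around): 328.078°, 2.424°, 29.498°.
Largest gap = 328.078° ⇒ minimal covering band is its complement: 360° − 328.078° = 31.922°.
Band runs from +164.101° eastward to -163.977°, crossing the antimeridian.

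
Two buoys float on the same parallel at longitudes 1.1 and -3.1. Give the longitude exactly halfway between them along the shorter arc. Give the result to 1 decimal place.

Signed shortest Δλ from +1.1° to -3.1° is -4.2°.
Midpoint longitude = +1.1° + (-4.2°)/2 = +1.1° − 2.1° = -1.0°.

-1.0°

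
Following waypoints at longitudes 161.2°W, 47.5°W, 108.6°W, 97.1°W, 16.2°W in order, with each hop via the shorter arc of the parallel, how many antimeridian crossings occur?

0

Leg 1: -161.2° → -47.5°, shortest Δλ = 113.7° (east) — does not cross 180°.
Leg 2: -47.5° → -108.6°, shortest Δλ = -61.1° (west) — does not cross 180°.
Leg 3: -108.6° → -97.1°, shortest Δλ = 11.5° (east) — does not cross 180°.
Leg 4: -97.1° → -16.2°, shortest Δλ = 80.9° (east) — does not cross 180°.
Total crossings: 0.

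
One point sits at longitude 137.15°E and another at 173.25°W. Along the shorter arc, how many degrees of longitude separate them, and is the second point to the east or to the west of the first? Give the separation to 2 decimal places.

49.60° east

Raw difference: -173.25 − 137.15 = -310.4°.
Normalise into (−180°, 180°]: -310.4° + 360° = 49.6°.
Positive ⇒ the second point lies to the east; separation 49.60°.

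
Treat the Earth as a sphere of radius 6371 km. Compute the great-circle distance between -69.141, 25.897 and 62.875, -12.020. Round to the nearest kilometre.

Δλ = -12.020 − 25.897 = -37.917°.
Δφ = 62.875 − -69.141 = 132.016°.
a = sin²(Δφ/2) + cos φ₁ · cos φ₂ · sin²(Δλ/2) = 0.851804.
c = 2·atan2(√a, √(1−a)) = 2.35126 rad → d = 6371·c ≈ 14979.87 km.

14980 km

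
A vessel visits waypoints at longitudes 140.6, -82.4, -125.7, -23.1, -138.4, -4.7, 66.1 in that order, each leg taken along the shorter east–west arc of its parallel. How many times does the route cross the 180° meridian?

1

Leg 1: +140.6° → -82.4°, shortest Δλ = 137.0° (east) — crosses 180°.
Leg 2: -82.4° → -125.7°, shortest Δλ = -43.3° (west) — does not cross 180°.
Leg 3: -125.7° → -23.1°, shortest Δλ = 102.6° (east) — does not cross 180°.
Leg 4: -23.1° → -138.4°, shortest Δλ = -115.3° (west) — does not cross 180°.
Leg 5: -138.4° → -4.7°, shortest Δλ = 133.7° (east) — does not cross 180°.
Leg 6: -4.7° → +66.1°, shortest Δλ = 70.8° (east) — does not cross 180°.
Total crossings: 1.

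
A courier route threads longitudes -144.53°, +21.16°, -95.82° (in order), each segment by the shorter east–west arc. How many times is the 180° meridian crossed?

Leg 1: -144.53° → +21.16°, shortest Δλ = 165.69° (east) — does not cross 180°.
Leg 2: +21.16° → -95.82°, shortest Δλ = -116.98° (west) — does not cross 180°.
Total crossings: 0.

0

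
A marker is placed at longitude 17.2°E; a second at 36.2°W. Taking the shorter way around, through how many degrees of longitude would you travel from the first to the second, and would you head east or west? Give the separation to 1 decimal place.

Raw difference: -36.2 − 17.2 = -53.4°.
Normalise into (−180°, 180°]: -53.4° stays -53.4°.
Negative ⇒ the second point lies to the west; separation 53.4°.

53.4° west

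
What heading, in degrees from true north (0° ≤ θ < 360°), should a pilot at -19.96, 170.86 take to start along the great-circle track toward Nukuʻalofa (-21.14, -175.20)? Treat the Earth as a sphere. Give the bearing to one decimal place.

97.6°

Δλ = -175.20 − 170.86 = -346.06°; wrapped into (−180°, 180°]: 13.94°.
θ = atan2( sin Δλ · cos φ₂ , cos φ₁ · sin φ₂ − sin φ₁ · cos φ₂ · cos Δλ )
  = atan2(0.22469, -0.02997) = 97.598° → normalised to [0°, 360°): 97.598°.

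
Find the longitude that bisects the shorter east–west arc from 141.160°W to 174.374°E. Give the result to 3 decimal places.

Signed shortest Δλ from -141.160° to +174.374° is -44.466°.
Midpoint longitude = -141.160° + (-44.466°)/2 = -141.160° − 22.233° = -163.393°.
(The naïve average (-141.160 + +174.374)/2 = 16.607° is on the wrong side of the globe.)

163.393°W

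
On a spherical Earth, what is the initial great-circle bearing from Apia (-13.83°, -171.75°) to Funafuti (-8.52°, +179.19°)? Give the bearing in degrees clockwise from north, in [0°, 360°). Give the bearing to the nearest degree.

Δλ = 179.19 − -171.75 = 350.94°; wrapped into (−180°, 180°]: -9.06°.
θ = atan2( sin Δλ · cos φ₂ , cos φ₁ · sin φ₂ − sin φ₁ · cos φ₂ · cos Δλ )
  = atan2(-0.15573, 0.08959) = -60.087° → normalised to [0°, 360°): 299.913°.

300°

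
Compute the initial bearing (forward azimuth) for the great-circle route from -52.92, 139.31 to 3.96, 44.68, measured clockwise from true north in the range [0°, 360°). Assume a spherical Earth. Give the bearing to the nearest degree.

269°

Δλ = 44.68 − 139.31 = -94.63°.
θ = atan2( sin Δλ · cos φ₂ , cos φ₁ · sin φ₂ − sin φ₁ · cos φ₂ · cos Δλ )
  = atan2(-0.99436, -0.02261) = -91.302° → normalised to [0°, 360°): 268.698°.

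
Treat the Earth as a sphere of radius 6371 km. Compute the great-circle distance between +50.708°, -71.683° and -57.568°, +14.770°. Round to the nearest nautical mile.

7758 nmi

Δλ = 14.770 − -71.683 = 86.453°.
Δφ = -57.568 − 50.708 = -108.276°.
a = sin²(Δφ/2) + cos φ₁ · cos φ₂ · sin²(Δλ/2) = 0.816103.
c = 2·atan2(√a, √(1−a)) = 2.25519 rad → d = 6371·c ≈ 14367.84 km ≈ 7758.01 nmi.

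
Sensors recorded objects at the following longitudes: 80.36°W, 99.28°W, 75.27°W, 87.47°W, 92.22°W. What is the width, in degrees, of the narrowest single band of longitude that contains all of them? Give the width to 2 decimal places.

24.01°

Sort the longitudes: -99.28°, -92.22°, -87.47°, -80.36°, -75.27°.
Eastward gaps between consecutive values (wrapping around): 7.06°, 4.75°, 7.11°, 5.09°, 335.99°.
Largest gap = 335.99° ⇒ minimal covering band is its complement: 360° − 335.99° = 24.01°.
Band runs from -99.28° eastward to -75.27°.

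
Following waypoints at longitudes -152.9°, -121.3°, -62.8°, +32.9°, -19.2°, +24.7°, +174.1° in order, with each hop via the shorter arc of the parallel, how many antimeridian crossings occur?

0

Leg 1: -152.9° → -121.3°, shortest Δλ = 31.6° (east) — does not cross 180°.
Leg 2: -121.3° → -62.8°, shortest Δλ = 58.5° (east) — does not cross 180°.
Leg 3: -62.8° → +32.9°, shortest Δλ = 95.7° (east) — does not cross 180°.
Leg 4: +32.9° → -19.2°, shortest Δλ = -52.1° (west) — does not cross 180°.
Leg 5: -19.2° → +24.7°, shortest Δλ = 43.9° (east) — does not cross 180°.
Leg 6: +24.7° → +174.1°, shortest Δλ = 149.4° (east) — does not cross 180°.
Total crossings: 0.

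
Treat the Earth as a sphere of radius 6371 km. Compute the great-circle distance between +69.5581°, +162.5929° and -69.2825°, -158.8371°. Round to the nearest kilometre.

Δλ = -158.8371 − 162.5929 = -321.4300°; wrapped into (−180°, 180°]: 38.5700°.
Δφ = -69.2825 − 69.5581 = -138.8406°.
a = sin²(Δφ/2) + cos φ₁ · cos φ₂ · sin²(Δλ/2) = 0.889918.
c = 2·atan2(√a, √(1−a)) = 2.46520 rad → d = 6371·c ≈ 15705.78 km.

15706 km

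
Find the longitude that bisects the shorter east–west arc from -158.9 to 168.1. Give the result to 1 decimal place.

-175.4°

Signed shortest Δλ from -158.9° to +168.1° is -33.0°.
Midpoint longitude = -158.9° + (-33.0°)/2 = -158.9° − 16.5° = -175.4°.
(The naïve average (-158.9 + +168.1)/2 = 4.6° is on the wrong side of the globe.)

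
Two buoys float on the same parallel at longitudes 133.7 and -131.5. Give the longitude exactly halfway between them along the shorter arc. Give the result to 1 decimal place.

Signed shortest Δλ from +133.7° to -131.5° is +94.8°.
Midpoint longitude = +133.7° + (+94.8°)/2 = +133.7° + 47.4° = +181.1°.
Normalise into (−180°, 180°]: -178.9°.
(The naïve average (+133.7 + -131.5)/2 = 1.1° is on the wrong side of the globe.)

-178.9°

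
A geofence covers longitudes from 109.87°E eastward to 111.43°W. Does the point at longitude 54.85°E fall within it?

Band width going east from +109.87° to -111.43°: ((-111.43 − 109.87) mod 360) = 138.70°.
Offset of +54.85° east of the west edge: ((54.85 − 109.87) mod 360) = 304.98°.
304.98° > 138.70° ⇒ outside.

No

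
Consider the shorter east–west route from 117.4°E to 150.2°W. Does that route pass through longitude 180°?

Naïve |-150.2 − 117.4| = 267.6° > 180°, so the shorter arc goes the other way round — across 180°.
Signed shortest Δλ = ((-150.2 − 117.4 + 180) mod 360) − 180 = 92.4°.
Going east by 92.4° from +117.4° passes through 180° before reaching -150.2°.

Yes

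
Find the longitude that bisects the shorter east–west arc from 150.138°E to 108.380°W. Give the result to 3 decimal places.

Signed shortest Δλ from +150.138° to -108.380° is +101.482°.
Midpoint longitude = +150.138° + (+101.482°)/2 = +150.138° + 50.741° = +200.879°.
Normalise into (−180°, 180°]: -159.121°.
(The naïve average (+150.138 + -108.380)/2 = 20.879° is on the wrong side of the globe.)

159.121°W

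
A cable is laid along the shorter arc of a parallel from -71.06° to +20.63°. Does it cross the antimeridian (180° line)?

No

Signed shortest Δλ = ((20.63 − -71.06 + 180) mod 360) − 180 = 91.69°.
Going east by 91.69° from -71.06° reaches +20.63° without touching 180°.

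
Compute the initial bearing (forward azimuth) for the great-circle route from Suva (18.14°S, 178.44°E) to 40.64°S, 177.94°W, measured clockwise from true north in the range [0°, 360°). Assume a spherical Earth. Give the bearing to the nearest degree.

173°

Δλ = -177.94 − 178.44 = -356.38°; wrapped into (−180°, 180°]: 3.62°.
θ = atan2( sin Δλ · cos φ₂ , cos φ₁ · sin φ₂ − sin φ₁ · cos φ₂ · cos Δλ )
  = atan2(0.04791, -0.38315) = 172.873° → normalised to [0°, 360°): 172.873°.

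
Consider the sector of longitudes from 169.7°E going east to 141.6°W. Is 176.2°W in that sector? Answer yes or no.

Band width going east from +169.7° to -141.6°: ((-141.6 − 169.7) mod 360) = 48.7°.
Offset of -176.2° east of the west edge: ((-176.2 − 169.7) mod 360) = 14.1°.
14.1° ≤ 48.7° ⇒ inside.

Yes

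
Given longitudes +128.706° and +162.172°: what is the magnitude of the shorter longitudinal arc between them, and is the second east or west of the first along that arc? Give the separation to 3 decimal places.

33.466° east

Raw difference: 162.172 − 128.706 = 33.466°.
Normalise into (−180°, 180°]: 33.466° stays 33.466°.
Positive ⇒ the second point lies to the east; separation 33.466°.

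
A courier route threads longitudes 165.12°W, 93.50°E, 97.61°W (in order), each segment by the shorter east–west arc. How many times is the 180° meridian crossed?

Leg 1: -165.12° → +93.50°, shortest Δλ = -101.38° (west) — crosses 180°.
Leg 2: +93.50° → -97.61°, shortest Δλ = 168.89° (east) — crosses 180°.
Total crossings: 2.

2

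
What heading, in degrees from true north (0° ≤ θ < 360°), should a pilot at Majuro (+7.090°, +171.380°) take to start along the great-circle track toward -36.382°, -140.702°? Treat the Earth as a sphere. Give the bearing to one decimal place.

Δλ = -140.702 − 171.380 = -312.082°; wrapped into (−180°, 180°]: 47.918°.
θ = atan2( sin Δλ · cos φ₂ , cos φ₁ · sin φ₂ − sin φ₁ · cos φ₂ · cos Δλ )
  = atan2(0.59752, -0.65523) = 137.637° → normalised to [0°, 360°): 137.637°.

137.6°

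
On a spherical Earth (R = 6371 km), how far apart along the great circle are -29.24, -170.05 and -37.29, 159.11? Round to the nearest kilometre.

2988 km

Δλ = 159.11 − -170.05 = 329.16°; wrapped into (−180°, 180°]: -30.84°.
Δφ = -37.29 − -29.24 = -8.05°.
a = sin²(Δφ/2) + cos φ₁ · cos φ₂ · sin²(Δλ/2) = 0.054007.
c = 2·atan2(√a, √(1−a)) = 0.46907 rad → d = 6371·c ≈ 2988.48 km.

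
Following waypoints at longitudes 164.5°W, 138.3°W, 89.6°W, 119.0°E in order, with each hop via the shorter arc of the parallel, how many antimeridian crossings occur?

Leg 1: -164.5° → -138.3°, shortest Δλ = 26.2° (east) — does not cross 180°.
Leg 2: -138.3° → -89.6°, shortest Δλ = 48.7° (east) — does not cross 180°.
Leg 3: -89.6° → +119.0°, shortest Δλ = -151.4° (west) — crosses 180°.
Total crossings: 1.

1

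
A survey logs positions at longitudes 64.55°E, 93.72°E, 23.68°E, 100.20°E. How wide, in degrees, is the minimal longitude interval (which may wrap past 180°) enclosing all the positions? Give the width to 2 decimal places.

76.52°

Sort the longitudes: +23.68°, +64.55°, +93.72°, +100.20°.
Eastward gaps between consecutive values (wrapping around): 40.87°, 29.17°, 6.48°, 283.48°.
Largest gap = 283.48° ⇒ minimal covering band is its complement: 360° − 283.48° = 76.52°.
Band runs from +23.68° eastward to +100.20°.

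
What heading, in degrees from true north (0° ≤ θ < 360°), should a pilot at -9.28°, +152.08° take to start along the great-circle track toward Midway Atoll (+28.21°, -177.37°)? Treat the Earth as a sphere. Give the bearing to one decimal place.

Δλ = -177.37 − 152.08 = -329.45°; wrapped into (−180°, 180°]: 30.55°.
θ = atan2( sin Δλ · cos φ₂ , cos φ₁ · sin φ₂ − sin φ₁ · cos φ₂ · cos Δλ )
  = atan2(0.44792, 0.58890) = 37.257° → normalised to [0°, 360°): 37.257°.

37.3°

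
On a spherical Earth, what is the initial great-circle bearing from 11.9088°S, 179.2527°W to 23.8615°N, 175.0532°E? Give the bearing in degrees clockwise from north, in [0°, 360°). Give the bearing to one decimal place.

351.2°

Δλ = 175.0532 − -179.2527 = 354.3059°; wrapped into (−180°, 180°]: -5.6941°.
θ = atan2( sin Δλ · cos φ₂ , cos φ₁ · sin φ₂ − sin φ₁ · cos φ₂ · cos Δλ )
  = atan2(-0.09074, 0.58361) = -8.837° → normalised to [0°, 360°): 351.163°.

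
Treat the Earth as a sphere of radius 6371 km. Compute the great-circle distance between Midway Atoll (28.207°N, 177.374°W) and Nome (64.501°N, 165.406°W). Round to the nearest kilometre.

4124 km

Δλ = -165.406 − -177.374 = 11.968°.
Δφ = 64.501 − 28.207 = 36.294°.
a = sin²(Δφ/2) + cos φ₁ · cos φ₂ · sin²(Δλ/2) = 0.101128.
c = 2·atan2(√a, √(1−a)) = 0.64725 rad → d = 6371·c ≈ 4123.64 km.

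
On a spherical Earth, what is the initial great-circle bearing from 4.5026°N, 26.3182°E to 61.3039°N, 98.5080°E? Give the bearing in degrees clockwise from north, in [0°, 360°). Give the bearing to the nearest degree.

28°

Δλ = 98.5080 − 26.3182 = 72.1898°.
θ = atan2( sin Δλ · cos φ₂ , cos φ₁ · sin φ₂ − sin φ₁ · cos φ₂ · cos Δλ )
  = atan2(0.45715, 0.86294) = 27.913° → normalised to [0°, 360°): 27.913°.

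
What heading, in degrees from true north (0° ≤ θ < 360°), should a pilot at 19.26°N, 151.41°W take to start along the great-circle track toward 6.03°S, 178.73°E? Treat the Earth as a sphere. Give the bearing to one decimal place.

Δλ = 178.73 − -151.41 = 330.14°; wrapped into (−180°, 180°]: -29.86°.
θ = atan2( sin Δλ · cos φ₂ , cos φ₁ · sin φ₂ − sin φ₁ · cos φ₂ · cos Δλ )
  = atan2(-0.49513, -0.38365) = -127.771° → normalised to [0°, 360°): 232.229°.

232.2°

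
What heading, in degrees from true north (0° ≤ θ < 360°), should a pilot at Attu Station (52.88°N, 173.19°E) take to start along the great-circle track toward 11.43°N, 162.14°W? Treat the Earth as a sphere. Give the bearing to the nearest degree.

145°

Δλ = -162.14 − 173.19 = -335.33°; wrapped into (−180°, 180°]: 24.67°.
θ = atan2( sin Δλ · cos φ₂ , cos φ₁ · sin φ₂ − sin φ₁ · cos φ₂ · cos Δλ )
  = atan2(0.40911, -0.59063) = 145.291° → normalised to [0°, 360°): 145.291°.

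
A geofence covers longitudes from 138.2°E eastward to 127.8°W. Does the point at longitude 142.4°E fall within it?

Band width going east from +138.2° to -127.8°: ((-127.8 − 138.2) mod 360) = 94.0°.
Offset of +142.4° east of the west edge: ((142.4 − 138.2) mod 360) = 4.2°.
4.2° ≤ 94.0° ⇒ inside.

Yes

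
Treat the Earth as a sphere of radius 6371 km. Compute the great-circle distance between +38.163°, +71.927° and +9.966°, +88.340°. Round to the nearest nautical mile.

1910 nmi

Δλ = 88.340 − 71.927 = 16.413°.
Δφ = 9.966 − 38.163 = -28.197°.
a = sin²(Δφ/2) + cos φ₁ · cos φ₂ · sin²(Δλ/2) = 0.075114.
c = 2·atan2(√a, √(1−a)) = 0.55524 rad → d = 6371·c ≈ 3537.46 km ≈ 1910.08 nmi.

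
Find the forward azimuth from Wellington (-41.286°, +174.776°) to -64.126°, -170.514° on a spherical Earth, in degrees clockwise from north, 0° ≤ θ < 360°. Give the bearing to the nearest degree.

164°

Δλ = -170.514 − 174.776 = -345.290°; wrapped into (−180°, 180°]: 14.710°.
θ = atan2( sin Δλ · cos φ₂ , cos φ₁ · sin φ₂ − sin φ₁ · cos φ₂ · cos Δλ )
  = atan2(0.11081, -0.39760) = 164.427° → normalised to [0°, 360°): 164.427°.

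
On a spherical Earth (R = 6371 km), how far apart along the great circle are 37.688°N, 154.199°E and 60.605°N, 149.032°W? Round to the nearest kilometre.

4648 km

Δλ = -149.032 − 154.199 = -303.231°; wrapped into (−180°, 180°]: 56.769°.
Δφ = 60.605 − 37.688 = 22.917°.
a = sin²(Δφ/2) + cos φ₁ · cos φ₂ · sin²(Δλ/2) = 0.127244.
c = 2·atan2(√a, √(1−a)) = 0.72949 rad → d = 6371·c ≈ 4647.61 km.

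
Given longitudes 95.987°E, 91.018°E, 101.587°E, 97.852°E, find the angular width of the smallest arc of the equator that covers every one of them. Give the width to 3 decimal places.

Sort the longitudes: +91.018°, +95.987°, +97.852°, +101.587°.
Eastward gaps between consecutive values (wrapping around): 4.969°, 1.865°, 3.735°, 349.431°.
Largest gap = 349.431° ⇒ minimal covering band is its complement: 360° − 349.431° = 10.569°.
Band runs from +91.018° eastward to +101.587°.

10.569°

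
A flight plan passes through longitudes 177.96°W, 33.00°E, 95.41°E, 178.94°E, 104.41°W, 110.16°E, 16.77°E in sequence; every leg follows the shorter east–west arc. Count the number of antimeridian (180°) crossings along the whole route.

Leg 1: -177.96° → +33.00°, shortest Δλ = -149.04° (west) — crosses 180°.
Leg 2: +33.00° → +95.41°, shortest Δλ = 62.41° (east) — does not cross 180°.
Leg 3: +95.41° → +178.94°, shortest Δλ = 83.53° (east) — does not cross 180°.
Leg 4: +178.94° → -104.41°, shortest Δλ = 76.65° (east) — crosses 180°.
Leg 5: -104.41° → +110.16°, shortest Δλ = -145.43° (west) — crosses 180°.
Leg 6: +110.16° → +16.77°, shortest Δλ = -93.39° (west) — does not cross 180°.
Total crossings: 3.

3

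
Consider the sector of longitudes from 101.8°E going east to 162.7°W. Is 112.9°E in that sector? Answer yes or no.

Band width going east from +101.8° to -162.7°: ((-162.7 − 101.8) mod 360) = 95.5°.
Offset of +112.9° east of the west edge: ((112.9 − 101.8) mod 360) = 11.1°.
11.1° ≤ 95.5° ⇒ inside.

Yes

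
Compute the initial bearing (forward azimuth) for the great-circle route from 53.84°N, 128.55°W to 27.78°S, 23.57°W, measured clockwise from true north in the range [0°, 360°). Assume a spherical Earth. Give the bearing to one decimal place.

96.0°

Δλ = -23.57 − -128.55 = 104.98°.
θ = atan2( sin Δλ · cos φ₂ , cos φ₁ · sin φ₂ − sin φ₁ · cos φ₂ · cos Δλ )
  = atan2(0.85468, -0.09037) = 96.036° → normalised to [0°, 360°): 96.036°.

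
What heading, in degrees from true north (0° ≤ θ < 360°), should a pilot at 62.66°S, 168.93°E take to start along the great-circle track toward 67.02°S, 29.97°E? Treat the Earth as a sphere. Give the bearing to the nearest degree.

Δλ = 29.97 − 168.93 = -138.96°.
θ = atan2( sin Δλ · cos φ₂ , cos φ₁ · sin φ₂ − sin φ₁ · cos φ₂ · cos Δλ )
  = atan2(-0.25634, -0.68440) = -159.467° → normalised to [0°, 360°): 200.533°.

201°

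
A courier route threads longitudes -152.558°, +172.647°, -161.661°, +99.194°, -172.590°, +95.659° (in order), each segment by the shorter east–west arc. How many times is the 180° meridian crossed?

Leg 1: -152.558° → +172.647°, shortest Δλ = -34.795° (west) — crosses 180°.
Leg 2: +172.647° → -161.661°, shortest Δλ = 25.692° (east) — crosses 180°.
Leg 3: -161.661° → +99.194°, shortest Δλ = -99.145° (west) — crosses 180°.
Leg 4: +99.194° → -172.590°, shortest Δλ = 88.216° (east) — crosses 180°.
Leg 5: -172.590° → +95.659°, shortest Δλ = -91.751° (west) — crosses 180°.
Total crossings: 5.

5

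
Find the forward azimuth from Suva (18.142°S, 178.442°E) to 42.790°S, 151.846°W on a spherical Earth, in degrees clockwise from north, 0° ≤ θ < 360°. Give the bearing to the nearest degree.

141°

Δλ = -151.846 − 178.442 = -330.288°; wrapped into (−180°, 180°]: 29.712°.
θ = atan2( sin Δλ · cos φ₂ , cos φ₁ · sin φ₂ − sin φ₁ · cos φ₂ · cos Δλ )
  = atan2(0.36373, -0.44708) = 140.870° → normalised to [0°, 360°): 140.870°.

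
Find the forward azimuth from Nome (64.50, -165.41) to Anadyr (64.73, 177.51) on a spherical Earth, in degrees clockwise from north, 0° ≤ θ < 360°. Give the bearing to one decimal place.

279.5°

Δλ = 177.51 − -165.41 = 342.92°; wrapped into (−180°, 180°]: -17.08°.
θ = atan2( sin Δλ · cos φ₂ , cos φ₁ · sin φ₂ − sin φ₁ · cos φ₂ · cos Δλ )
  = atan2(-0.12538, 0.02101) = -80.488° → normalised to [0°, 360°): 279.512°.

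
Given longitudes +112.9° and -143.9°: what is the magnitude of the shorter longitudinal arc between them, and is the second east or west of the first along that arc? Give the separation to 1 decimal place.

103.2° east

Raw difference: -143.9 − 112.9 = -256.8°.
Normalise into (−180°, 180°]: -256.8° + 360° = 103.2°.
Positive ⇒ the second point lies to the east; separation 103.2°.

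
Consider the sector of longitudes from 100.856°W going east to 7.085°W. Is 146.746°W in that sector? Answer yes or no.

No

Band width going east from -100.856° to -7.085°: ((-7.085 − -100.856) mod 360) = 93.771°.
Offset of -146.746° east of the west edge: ((-146.746 − -100.856) mod 360) = 314.110°.
314.110° > 93.771° ⇒ outside.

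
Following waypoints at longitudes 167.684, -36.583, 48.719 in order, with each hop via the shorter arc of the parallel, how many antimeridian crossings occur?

Leg 1: +167.684° → -36.583°, shortest Δλ = 155.733° (east) — crosses 180°.
Leg 2: -36.583° → +48.719°, shortest Δλ = 85.302° (east) — does not cross 180°.
Total crossings: 1.

1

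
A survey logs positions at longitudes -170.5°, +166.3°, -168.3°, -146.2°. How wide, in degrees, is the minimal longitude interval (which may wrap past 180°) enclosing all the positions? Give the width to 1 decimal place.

Sort the longitudes: -170.5°, -168.3°, -146.2°, +166.3°.
Eastward gaps between consecutive values (wrapping around): 2.2°, 22.1°, 312.5°, 23.2°.
Largest gap = 312.5° ⇒ minimal covering band is its complement: 360° − 312.5° = 47.5°.
Band runs from +166.3° eastward to -146.2°, crossing the antimeridian.

47.5°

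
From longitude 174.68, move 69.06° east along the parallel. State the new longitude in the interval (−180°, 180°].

-116.26°

Start at +174.68°; shift +69.06° → +243.74°.
+243.74° lies outside (−180°, 180°]; subtract 360° → -116.26°.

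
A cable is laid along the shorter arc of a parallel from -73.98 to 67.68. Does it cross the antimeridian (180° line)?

No

Signed shortest Δλ = ((67.68 − -73.98 + 180) mod 360) − 180 = 141.66°.
Going east by 141.66° from -73.98° reaches +67.68° without touching 180°.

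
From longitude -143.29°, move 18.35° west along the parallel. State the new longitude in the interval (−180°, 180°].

-161.64°

Start at -143.29°; shift −18.35° → -161.64°.
-161.64° already lies in (−180°, 180°].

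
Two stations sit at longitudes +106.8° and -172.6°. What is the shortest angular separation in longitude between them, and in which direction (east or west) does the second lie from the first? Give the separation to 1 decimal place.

Raw difference: -172.6 − 106.8 = -279.4°.
Normalise into (−180°, 180°]: -279.4° + 360° = 80.6°.
Positive ⇒ the second point lies to the east; separation 80.6°.

80.6° east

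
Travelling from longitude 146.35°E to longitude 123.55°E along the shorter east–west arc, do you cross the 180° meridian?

Signed shortest Δλ = ((123.55 − 146.35 + 180) mod 360) − 180 = -22.8°.
Going west by 22.8° from +146.35° reaches +123.55° without touching 180°.

No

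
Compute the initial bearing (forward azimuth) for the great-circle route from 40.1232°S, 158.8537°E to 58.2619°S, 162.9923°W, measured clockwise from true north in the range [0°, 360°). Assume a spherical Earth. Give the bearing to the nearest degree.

140°

Δλ = -162.9923 − 158.8537 = -321.8460°; wrapped into (−180°, 180°]: 38.1540°.
θ = atan2( sin Δλ · cos φ₂ , cos φ₁ · sin φ₂ − sin φ₁ · cos φ₂ · cos Δλ )
  = atan2(0.32497, -0.38374) = 139.740° → normalised to [0°, 360°): 139.740°.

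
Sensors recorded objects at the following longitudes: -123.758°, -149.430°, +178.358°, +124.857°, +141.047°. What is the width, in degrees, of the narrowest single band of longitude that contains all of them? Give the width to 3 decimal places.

111.385°

Sort the longitudes: -149.430°, -123.758°, +124.857°, +141.047°, +178.358°.
Eastward gaps between consecutive values (wrapping around): 25.672°, 248.615°, 16.190°, 37.311°, 32.212°.
Largest gap = 248.615° ⇒ minimal covering band is its complement: 360° − 248.615° = 111.385°.
Band runs from +124.857° eastward to -123.758°, crossing the antimeridian.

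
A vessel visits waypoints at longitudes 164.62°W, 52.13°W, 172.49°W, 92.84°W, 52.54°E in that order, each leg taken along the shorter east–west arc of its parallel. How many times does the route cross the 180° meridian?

Leg 1: -164.62° → -52.13°, shortest Δλ = 112.49° (east) — does not cross 180°.
Leg 2: -52.13° → -172.49°, shortest Δλ = -120.36° (west) — does not cross 180°.
Leg 3: -172.49° → -92.84°, shortest Δλ = 79.65° (east) — does not cross 180°.
Leg 4: -92.84° → +52.54°, shortest Δλ = 145.38° (east) — does not cross 180°.
Total crossings: 0.

0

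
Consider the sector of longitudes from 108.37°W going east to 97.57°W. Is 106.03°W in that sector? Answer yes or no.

Yes

Band width going east from -108.37° to -97.57°: ((-97.57 − -108.37) mod 360) = 10.80°.
Offset of -106.03° east of the west edge: ((-106.03 − -108.37) mod 360) = 2.34°.
2.34° ≤ 10.80° ⇒ inside.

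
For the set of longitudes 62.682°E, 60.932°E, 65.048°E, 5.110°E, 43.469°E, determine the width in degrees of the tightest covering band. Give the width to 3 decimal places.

59.938°

Sort the longitudes: +5.110°, +43.469°, +60.932°, +62.682°, +65.048°.
Eastward gaps between consecutive values (wrapping around): 38.359°, 17.463°, 1.750°, 2.366°, 300.062°.
Largest gap = 300.062° ⇒ minimal covering band is its complement: 360° − 300.062° = 59.938°.
Band runs from +5.110° eastward to +65.048°.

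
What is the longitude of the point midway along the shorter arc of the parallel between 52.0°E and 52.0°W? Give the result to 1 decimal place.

Signed shortest Δλ from +52.0° to -52.0° is -104.0°.
Midpoint longitude = +52.0° + (-104.0°)/2 = +52.0° − 52.0° = +0.0°.

0.0°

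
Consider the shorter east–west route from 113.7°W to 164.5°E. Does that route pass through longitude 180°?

Yes

Naïve |164.5 − -113.7| = 278.2° > 180°, so the shorter arc goes the other way round — across 180°.
Signed shortest Δλ = ((164.5 − -113.7 + 180) mod 360) − 180 = -81.8°.
Going west by 81.8° from -113.7° passes through 180° before reaching +164.5°.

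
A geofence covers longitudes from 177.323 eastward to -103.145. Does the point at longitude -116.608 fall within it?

Yes

Band width going east from +177.323° to -103.145°: ((-103.145 − 177.323) mod 360) = 79.532°.
Offset of -116.608° east of the west edge: ((-116.608 − 177.323) mod 360) = 66.069°.
66.069° ≤ 79.532° ⇒ inside.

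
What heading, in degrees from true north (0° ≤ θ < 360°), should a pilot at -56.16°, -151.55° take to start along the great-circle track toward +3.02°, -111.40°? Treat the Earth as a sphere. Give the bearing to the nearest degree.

44°

Δλ = -111.40 − -151.55 = 40.15°.
θ = atan2( sin Δλ · cos φ₂ , cos φ₁ · sin φ₂ − sin φ₁ · cos φ₂ · cos Δλ )
  = atan2(0.64390, 0.66333) = 44.148° → normalised to [0°, 360°): 44.148°.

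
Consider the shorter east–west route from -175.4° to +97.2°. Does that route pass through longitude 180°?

Yes

Naïve |97.2 − -175.4| = 272.6° > 180°, so the shorter arc goes the other way round — across 180°.
Signed shortest Δλ = ((97.2 − -175.4 + 180) mod 360) − 180 = -87.4°.
Going west by 87.4° from -175.4° passes through 180° before reaching +97.2°.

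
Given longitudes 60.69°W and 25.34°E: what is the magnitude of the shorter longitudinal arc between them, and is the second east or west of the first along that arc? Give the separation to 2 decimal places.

Raw difference: 25.34 − -60.69 = 86.03°.
Normalise into (−180°, 180°]: 86.03° stays 86.03°.
Positive ⇒ the second point lies to the east; separation 86.03°.

86.03° east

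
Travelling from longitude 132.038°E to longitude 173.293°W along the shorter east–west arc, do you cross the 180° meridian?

Naïve |-173.293 − 132.038| = 305.331° > 180°, so the shorter arc goes the other way round — across 180°.
Signed shortest Δλ = ((-173.293 − 132.038 + 180) mod 360) − 180 = 54.669°.
Going east by 54.669° from +132.038° passes through 180° before reaching -173.293°.

Yes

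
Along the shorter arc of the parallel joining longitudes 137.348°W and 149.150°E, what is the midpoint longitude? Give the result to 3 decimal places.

174.099°W

Signed shortest Δλ from -137.348° to +149.150° is -73.502°.
Midpoint longitude = -137.348° + (-73.502°)/2 = -137.348° − 36.751° = -174.099°.
(The naïve average (-137.348 + +149.150)/2 = 5.901° is on the wrong side of the globe.)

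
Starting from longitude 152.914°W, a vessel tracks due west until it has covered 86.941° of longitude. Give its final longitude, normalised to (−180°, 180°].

Start at -152.914°; shift −86.941° → -239.855°.
-239.855° lies outside (−180°, 180°]; add 360° → +120.145°.

120.145°E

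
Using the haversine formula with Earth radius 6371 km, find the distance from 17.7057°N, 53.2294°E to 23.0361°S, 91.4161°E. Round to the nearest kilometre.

6143 km

Δλ = 91.4161 − 53.2294 = 38.1867°.
Δφ = -23.0361 − 17.7057 = -40.7418°.
a = sin²(Δφ/2) + cos φ₁ · cos φ₂ · sin²(Δλ/2) = 0.214974.
c = 2·atan2(√a, √(1−a)) = 0.96423 rad → d = 6371·c ≈ 6143.09 km.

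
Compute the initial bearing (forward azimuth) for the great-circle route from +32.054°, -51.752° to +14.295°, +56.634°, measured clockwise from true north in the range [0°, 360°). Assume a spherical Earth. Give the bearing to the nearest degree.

68°

Δλ = 56.634 − -51.752 = 108.386°.
θ = atan2( sin Δλ · cos φ₂ , cos φ₁ · sin φ₂ − sin φ₁ · cos φ₂ · cos Δλ )
  = atan2(0.91957, 0.37149) = 68.002° → normalised to [0°, 360°): 68.002°.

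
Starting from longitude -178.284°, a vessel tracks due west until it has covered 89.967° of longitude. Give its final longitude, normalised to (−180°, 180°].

Start at -178.284°; shift −89.967° → -268.251°.
-268.251° lies outside (−180°, 180°]; add 360° → +91.749°.

+91.749°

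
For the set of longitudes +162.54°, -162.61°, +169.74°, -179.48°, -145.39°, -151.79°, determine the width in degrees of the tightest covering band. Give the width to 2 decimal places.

Sort the longitudes: -179.48°, -162.61°, -151.79°, -145.39°, +162.54°, +169.74°.
Eastward gaps between consecutive values (wrapping around): 16.87°, 10.82°, 6.40°, 307.93°, 7.20°, 10.78°.
Largest gap = 307.93° ⇒ minimal covering band is its complement: 360° − 307.93° = 52.07°.
Band runs from +162.54° eastward to -145.39°, crossing the antimeridian.

52.07°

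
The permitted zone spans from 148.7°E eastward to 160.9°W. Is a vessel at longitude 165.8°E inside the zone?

Yes

Band width going east from +148.7° to -160.9°: ((-160.9 − 148.7) mod 360) = 50.4°.
Offset of +165.8° east of the west edge: ((165.8 − 148.7) mod 360) = 17.1°.
17.1° ≤ 50.4° ⇒ inside.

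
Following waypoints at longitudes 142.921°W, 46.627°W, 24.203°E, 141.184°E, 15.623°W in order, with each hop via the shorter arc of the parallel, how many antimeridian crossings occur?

0

Leg 1: -142.921° → -46.627°, shortest Δλ = 96.294° (east) — does not cross 180°.
Leg 2: -46.627° → +24.203°, shortest Δλ = 70.83° (east) — does not cross 180°.
Leg 3: +24.203° → +141.184°, shortest Δλ = 116.981° (east) — does not cross 180°.
Leg 4: +141.184° → -15.623°, shortest Δλ = -156.807° (west) — does not cross 180°.
Total crossings: 0.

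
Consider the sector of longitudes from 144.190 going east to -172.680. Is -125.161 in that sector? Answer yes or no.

Band width going east from +144.190° to -172.680°: ((-172.680 − 144.190) mod 360) = 43.130°.
Offset of -125.161° east of the west edge: ((-125.161 − 144.190) mod 360) = 90.649°.
90.649° > 43.130° ⇒ outside.

No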